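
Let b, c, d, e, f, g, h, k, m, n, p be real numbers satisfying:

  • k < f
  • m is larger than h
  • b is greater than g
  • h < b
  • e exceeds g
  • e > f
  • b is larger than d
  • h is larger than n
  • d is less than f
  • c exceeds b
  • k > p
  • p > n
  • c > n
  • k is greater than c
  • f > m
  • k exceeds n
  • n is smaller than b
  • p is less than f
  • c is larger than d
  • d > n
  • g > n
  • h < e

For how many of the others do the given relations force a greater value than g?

5

The elements the relations force above g are b, c, k, f, e — no chain reaches any other.
That is 5.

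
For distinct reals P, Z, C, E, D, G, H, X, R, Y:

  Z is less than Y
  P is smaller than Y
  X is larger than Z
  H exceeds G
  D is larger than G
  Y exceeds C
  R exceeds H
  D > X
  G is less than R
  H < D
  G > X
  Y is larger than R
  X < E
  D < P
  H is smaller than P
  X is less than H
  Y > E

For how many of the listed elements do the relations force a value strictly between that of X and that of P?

3

The relations place X below P. An element lies strictly between them when it is forced above X and also forced below P.
Above X: {G, H, D, E, R, Y}. Below P: {Z, G, H, D}.
Intersection: {G, H, D} — 3.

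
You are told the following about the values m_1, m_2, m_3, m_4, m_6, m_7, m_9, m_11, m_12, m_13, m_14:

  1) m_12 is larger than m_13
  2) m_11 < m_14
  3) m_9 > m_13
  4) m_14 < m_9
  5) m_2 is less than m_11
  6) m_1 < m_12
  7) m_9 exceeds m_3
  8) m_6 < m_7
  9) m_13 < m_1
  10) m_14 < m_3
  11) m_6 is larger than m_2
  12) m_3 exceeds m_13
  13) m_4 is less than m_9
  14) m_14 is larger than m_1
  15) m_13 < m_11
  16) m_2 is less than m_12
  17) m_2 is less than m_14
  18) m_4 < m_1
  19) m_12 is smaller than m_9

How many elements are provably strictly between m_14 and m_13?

The relations place m_13 below m_14. An element lies strictly between them when it is forced above m_13 and also forced below m_14.
Above m_13: {m_11, m_1, m_12, m_3, m_9}. Below m_14: {m_2, m_11, m_4, m_1}.
Intersection: {m_11, m_1} — 2.

2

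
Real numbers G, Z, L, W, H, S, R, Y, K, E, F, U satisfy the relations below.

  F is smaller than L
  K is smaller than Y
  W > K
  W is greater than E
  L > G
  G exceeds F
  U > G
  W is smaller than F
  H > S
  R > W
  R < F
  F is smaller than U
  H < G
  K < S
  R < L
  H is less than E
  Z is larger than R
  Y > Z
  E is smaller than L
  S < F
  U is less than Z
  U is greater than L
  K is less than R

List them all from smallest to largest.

K < S < H < E < W < R < F < G < L < U < Z < Y

Nothing is placed below K, so it is least; from there K < S; S < H; H < E; E < W; W < R; R < F; F < G; G < L; L < U; U < Z; Z < Y, each given directly.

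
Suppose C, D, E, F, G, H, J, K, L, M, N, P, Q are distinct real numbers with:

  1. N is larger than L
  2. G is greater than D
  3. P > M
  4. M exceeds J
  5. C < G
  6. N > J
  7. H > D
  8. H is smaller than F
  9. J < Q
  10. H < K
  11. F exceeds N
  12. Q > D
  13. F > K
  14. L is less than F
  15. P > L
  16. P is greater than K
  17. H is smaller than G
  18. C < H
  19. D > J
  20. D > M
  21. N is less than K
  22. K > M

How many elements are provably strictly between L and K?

1

The relations place L below K. An element lies strictly between them when it is forced above L and also forced below K.
Above L: {N, P, F}. Below K: {J, M, C, D, H, N}.
Intersection: {N} — 1.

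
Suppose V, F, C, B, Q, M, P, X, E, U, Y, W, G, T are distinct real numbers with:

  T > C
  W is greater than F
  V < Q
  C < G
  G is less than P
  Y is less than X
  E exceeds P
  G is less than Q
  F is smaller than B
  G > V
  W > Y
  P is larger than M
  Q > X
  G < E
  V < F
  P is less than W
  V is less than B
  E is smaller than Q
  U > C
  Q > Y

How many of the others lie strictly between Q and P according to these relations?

1

Chaining upward from P reaches: E, W.
Chaining downward from Q reaches: V, C, Y, M, G, E, X.
Strictly between P and Q are those in both lists: E — 1 element.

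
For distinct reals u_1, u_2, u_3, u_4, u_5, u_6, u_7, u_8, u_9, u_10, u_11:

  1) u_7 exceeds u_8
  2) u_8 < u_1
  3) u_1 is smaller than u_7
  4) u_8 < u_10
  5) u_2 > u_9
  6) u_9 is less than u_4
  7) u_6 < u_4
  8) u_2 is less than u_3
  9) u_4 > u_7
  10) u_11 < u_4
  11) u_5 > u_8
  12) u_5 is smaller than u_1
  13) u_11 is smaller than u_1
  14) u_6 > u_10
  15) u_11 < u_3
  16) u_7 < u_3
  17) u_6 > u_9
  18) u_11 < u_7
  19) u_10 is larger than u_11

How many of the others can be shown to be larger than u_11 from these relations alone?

The elements the relations force above u_11 are u_10, u_6, u_1, u_7, u_4, u_3 — no chain reaches any other.
That is 6.

6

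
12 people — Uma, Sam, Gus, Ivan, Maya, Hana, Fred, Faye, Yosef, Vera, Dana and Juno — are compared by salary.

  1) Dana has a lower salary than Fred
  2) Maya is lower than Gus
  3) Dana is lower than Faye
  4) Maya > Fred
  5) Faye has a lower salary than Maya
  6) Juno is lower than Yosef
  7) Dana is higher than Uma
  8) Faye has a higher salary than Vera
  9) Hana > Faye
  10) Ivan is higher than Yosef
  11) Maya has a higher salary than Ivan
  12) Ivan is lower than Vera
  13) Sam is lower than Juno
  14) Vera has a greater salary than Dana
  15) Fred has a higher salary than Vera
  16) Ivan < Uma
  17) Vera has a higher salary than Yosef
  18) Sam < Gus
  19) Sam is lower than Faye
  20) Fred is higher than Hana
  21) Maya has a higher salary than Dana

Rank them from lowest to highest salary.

The consecutive links are each given: Sam < Juno; Juno < Yosef; Yosef < Ivan; Ivan < Uma; Uma < Dana; Dana < Vera; Vera < Faye; Faye < Hana; Hana < Fred; Fred < Maya; Maya < Gus.

Sam < Juno < Yosef < Ivan < Uma < Dana < Vera < Faye < Hana < Fred < Maya < Gus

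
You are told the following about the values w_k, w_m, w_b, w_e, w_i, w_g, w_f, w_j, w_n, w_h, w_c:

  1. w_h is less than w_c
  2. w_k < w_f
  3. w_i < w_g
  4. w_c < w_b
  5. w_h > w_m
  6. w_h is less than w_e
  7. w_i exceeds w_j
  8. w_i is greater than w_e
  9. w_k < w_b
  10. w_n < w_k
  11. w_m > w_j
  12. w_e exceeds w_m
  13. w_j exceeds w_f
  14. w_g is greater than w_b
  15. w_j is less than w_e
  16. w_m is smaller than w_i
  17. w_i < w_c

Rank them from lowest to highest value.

w_n < w_k < w_f < w_j < w_m < w_h < w_e < w_i < w_c < w_b < w_g

The consecutive links are each given: w_n < w_k; w_k < w_f; w_f < w_j; w_j < w_m; w_m < w_h; w_h < w_e; w_e < w_i; w_i < w_c; w_c < w_b; w_b < w_g.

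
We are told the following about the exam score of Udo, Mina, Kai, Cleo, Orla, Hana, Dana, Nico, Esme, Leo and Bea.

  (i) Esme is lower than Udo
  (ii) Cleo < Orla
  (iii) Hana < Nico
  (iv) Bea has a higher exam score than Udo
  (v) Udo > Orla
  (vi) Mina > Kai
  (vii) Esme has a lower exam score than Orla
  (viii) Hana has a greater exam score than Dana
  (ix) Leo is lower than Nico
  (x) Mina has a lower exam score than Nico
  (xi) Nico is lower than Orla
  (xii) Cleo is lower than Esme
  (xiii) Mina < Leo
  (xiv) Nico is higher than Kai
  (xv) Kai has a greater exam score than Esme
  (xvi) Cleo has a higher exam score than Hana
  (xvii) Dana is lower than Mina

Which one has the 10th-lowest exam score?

Chaining the given pairs: Dana < Hana < Cleo < Esme < Kai < Mina < Leo < Nico < Orla < Udo < Bea.
The 10th smallest is Udo.

Udo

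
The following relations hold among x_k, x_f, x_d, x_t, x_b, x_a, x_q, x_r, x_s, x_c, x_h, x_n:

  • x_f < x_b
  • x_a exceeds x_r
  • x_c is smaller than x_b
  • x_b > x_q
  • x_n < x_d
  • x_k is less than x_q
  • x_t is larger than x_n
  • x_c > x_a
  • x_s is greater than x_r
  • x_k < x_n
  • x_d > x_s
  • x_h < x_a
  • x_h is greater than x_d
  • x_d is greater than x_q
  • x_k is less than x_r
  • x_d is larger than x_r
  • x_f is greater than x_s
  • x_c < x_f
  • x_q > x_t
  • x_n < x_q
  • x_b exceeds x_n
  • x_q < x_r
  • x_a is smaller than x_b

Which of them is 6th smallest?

The consecutive relations fix a unique order: x_k < x_n < x_t < x_q < x_r < x_s < x_d < x_h < x_a < x_c < x_f < x_b.
The 6th smallest is x_s.

x_s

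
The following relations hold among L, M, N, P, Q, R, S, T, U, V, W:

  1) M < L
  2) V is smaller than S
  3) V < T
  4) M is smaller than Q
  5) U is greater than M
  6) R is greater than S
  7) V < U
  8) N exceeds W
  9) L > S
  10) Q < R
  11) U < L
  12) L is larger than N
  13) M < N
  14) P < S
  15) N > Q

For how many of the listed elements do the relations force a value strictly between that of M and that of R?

1

Chaining upward from M reaches: U, Q, N, L.
Chaining downward from R reaches: V, P, S, Q.
Strictly between M and R are those in both lists: Q — 1 element.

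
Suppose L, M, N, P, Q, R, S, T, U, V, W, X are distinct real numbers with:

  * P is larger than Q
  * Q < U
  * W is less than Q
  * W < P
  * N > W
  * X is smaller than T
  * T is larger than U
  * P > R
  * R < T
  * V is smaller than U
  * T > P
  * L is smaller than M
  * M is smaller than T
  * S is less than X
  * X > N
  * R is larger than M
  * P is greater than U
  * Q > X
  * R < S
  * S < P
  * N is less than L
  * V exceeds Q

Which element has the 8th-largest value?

R

Chaining the given pairs: W < N < L < M < R < S < X < Q < V < U < P < T.
The 8th largest is R.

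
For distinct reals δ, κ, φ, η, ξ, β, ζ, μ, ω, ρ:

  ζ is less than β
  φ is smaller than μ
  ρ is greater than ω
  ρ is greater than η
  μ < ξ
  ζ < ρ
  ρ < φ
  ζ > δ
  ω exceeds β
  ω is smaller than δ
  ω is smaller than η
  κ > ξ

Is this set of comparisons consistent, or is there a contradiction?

inconsistent

We have ω < δ stated directly, yet also δ < ζ < β < ω by chaining the others — so δ < ω. Contradiction.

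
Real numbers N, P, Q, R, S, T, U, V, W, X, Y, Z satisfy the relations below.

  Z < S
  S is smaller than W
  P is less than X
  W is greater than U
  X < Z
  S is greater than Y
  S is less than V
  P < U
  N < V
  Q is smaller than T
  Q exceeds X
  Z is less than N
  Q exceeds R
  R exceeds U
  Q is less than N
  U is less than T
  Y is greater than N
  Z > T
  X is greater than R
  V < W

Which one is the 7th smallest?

Chaining the given pairs: P < U < R < X < Q < T < Z < N < Y < S < V < W.
The 7th smallest is Z.

Z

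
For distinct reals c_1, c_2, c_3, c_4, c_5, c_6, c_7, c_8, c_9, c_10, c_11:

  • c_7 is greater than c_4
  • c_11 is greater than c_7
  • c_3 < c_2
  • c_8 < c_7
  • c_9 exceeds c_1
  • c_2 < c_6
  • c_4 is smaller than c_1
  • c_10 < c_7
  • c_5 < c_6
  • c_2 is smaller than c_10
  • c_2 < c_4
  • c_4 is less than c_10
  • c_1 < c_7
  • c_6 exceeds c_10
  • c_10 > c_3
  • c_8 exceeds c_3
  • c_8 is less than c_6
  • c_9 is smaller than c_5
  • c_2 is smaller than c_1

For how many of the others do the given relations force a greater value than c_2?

8

The elements the relations force above c_2 are c_4, c_10, c_1, c_7, c_9, c_11, c_5, c_6 — no chain reaches any other.
That is 8.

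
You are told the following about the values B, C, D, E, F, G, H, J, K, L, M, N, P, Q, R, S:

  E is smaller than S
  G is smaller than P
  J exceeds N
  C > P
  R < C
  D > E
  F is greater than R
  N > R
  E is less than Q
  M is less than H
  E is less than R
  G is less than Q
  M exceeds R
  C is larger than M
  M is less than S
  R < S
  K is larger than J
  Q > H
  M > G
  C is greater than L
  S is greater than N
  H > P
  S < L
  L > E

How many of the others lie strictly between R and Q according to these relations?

Chaining upward from R reaches: N, J, K, M, S, H, L, C, F.
Chaining downward from Q reaches: E, G, M, P, H.
Strictly between R and Q are those in both lists: M, H — 2 elements.

2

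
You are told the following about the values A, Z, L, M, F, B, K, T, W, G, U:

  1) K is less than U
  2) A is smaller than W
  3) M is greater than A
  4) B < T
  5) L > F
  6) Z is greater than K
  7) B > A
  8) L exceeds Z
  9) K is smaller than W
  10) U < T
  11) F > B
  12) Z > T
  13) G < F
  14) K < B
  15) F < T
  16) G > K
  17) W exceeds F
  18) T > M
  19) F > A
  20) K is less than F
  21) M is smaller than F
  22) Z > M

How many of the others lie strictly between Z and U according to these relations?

1

The relations place U below Z. An element lies strictly between them when it is forced above U and also forced below Z.
Above U: {T, L}. Below Z: {K, A, B, M, G, F, T}.
Intersection: {T} — 1.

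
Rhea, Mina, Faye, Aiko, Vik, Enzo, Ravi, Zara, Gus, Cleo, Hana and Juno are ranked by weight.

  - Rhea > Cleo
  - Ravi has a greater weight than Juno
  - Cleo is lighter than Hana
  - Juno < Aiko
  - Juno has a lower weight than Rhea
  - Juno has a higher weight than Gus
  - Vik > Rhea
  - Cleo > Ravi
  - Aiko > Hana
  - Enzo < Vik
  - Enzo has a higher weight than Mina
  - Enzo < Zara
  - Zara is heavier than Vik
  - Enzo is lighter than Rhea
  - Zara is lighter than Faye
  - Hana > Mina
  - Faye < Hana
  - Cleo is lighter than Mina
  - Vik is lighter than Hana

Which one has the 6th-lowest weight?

Piecing the relations together gives one ordering: Gus < Juno < Ravi < Cleo < Mina < Enzo < Rhea < Vik < Zara < Faye < Hana < Aiko.
Counting 6 from the smallest end gives Enzo.

Enzo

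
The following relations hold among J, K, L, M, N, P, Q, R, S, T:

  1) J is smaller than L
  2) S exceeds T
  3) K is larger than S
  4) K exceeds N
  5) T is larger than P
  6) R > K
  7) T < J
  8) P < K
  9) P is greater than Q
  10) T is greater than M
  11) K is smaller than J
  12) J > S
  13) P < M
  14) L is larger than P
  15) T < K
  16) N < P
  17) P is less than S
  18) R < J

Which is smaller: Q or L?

Q

Q < P < M < T < S < K < R < J < L, by transitivity through P, M, T, S, K, R, J.
So Q < L; Q is the smaller of the two.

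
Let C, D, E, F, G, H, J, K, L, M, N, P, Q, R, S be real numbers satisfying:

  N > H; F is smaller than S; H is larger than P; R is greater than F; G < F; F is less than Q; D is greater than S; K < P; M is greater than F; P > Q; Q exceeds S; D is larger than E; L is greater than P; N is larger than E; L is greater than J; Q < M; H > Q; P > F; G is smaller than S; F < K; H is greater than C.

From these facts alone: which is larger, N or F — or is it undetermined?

N

F < S < Q < H < N, by transitivity through S, Q, H.
So N is larger.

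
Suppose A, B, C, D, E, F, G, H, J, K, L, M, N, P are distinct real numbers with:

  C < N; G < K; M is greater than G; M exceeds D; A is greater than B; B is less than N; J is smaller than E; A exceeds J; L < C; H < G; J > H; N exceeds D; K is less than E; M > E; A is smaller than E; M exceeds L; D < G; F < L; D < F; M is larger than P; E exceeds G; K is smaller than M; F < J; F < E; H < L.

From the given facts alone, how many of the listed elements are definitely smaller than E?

The elements the relations force below E are D, F, H, B, J, G, A, K — no chain reaches any other.
That is 8.

8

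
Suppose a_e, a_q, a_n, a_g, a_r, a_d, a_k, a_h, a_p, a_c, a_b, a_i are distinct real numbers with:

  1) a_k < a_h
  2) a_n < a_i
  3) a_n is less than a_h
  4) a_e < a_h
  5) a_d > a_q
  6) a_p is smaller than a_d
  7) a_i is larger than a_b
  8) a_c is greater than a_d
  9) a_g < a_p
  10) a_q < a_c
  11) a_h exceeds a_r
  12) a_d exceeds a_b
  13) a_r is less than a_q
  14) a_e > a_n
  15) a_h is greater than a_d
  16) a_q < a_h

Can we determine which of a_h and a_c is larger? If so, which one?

undetermined

Following every chain through a_c: below a_c we get a_g, a_r, a_p, a_q, a_b, a_d.
a_h is not reached, and no chain runs the other way from a_h to a_c.
So the given relations leave the order of a_c and a_h undetermined.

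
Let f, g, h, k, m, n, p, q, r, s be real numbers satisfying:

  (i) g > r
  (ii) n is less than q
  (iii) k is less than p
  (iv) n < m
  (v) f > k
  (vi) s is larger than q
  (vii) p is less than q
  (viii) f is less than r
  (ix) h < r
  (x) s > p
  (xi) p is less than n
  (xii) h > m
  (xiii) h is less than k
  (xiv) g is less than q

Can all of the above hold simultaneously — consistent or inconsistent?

Chaining the given relations yields p < n < m < h < k, so p < k. But one relation states k < p. These cannot both hold.

inconsistent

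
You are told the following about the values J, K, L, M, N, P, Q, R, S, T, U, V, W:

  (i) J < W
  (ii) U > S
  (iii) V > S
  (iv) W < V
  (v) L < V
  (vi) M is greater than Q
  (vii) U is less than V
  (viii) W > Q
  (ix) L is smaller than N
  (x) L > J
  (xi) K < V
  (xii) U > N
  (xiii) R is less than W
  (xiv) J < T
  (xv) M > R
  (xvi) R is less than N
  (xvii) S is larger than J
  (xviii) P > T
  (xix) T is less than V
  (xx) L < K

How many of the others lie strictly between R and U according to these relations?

1

Chaining upward from R reaches: N, M, W, V.
Chaining downward from U reaches: J, L, N, S.
Strictly between R and U are those in both lists: N — 1 element.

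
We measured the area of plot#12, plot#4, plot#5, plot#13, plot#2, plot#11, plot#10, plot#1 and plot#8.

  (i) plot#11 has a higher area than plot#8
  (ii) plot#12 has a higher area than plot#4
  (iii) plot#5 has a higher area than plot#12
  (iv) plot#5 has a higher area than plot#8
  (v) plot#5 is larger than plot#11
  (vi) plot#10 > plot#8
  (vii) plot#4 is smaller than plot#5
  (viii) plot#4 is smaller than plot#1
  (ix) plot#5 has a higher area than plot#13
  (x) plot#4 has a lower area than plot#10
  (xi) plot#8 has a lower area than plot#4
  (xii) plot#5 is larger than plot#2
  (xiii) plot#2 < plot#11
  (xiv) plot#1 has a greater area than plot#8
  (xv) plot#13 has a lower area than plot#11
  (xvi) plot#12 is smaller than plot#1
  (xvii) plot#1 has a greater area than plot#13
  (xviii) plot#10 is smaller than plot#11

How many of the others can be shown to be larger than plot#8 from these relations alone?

The elements the relations force above plot#8 are plot#4, plot#10, plot#12, plot#11, plot#5, plot#1 — no chain reaches any other.
That is 6.

6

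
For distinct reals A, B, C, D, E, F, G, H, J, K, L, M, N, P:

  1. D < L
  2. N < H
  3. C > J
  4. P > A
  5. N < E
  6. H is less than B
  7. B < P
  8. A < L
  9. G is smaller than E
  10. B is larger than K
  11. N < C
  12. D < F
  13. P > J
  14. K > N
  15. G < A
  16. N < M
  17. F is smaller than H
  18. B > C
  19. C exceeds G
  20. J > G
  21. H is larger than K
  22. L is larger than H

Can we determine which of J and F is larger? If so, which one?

Following every chain through F: above F we get H, B, P, L; below F we get D.
J is not reached, and no chain runs the other way from J to F.
So the given relations leave the order of F and J undetermined.

undetermined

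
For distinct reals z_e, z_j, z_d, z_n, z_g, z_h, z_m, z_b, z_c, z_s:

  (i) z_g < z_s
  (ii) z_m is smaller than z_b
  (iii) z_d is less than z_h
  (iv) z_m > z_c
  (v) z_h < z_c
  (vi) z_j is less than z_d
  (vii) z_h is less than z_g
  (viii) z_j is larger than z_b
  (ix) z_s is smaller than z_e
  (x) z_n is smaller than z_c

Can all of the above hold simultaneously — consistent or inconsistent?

inconsistent

We have z_h < z_c stated directly, yet also z_c < z_m < z_b < z_j < z_d < z_h by chaining the others — so z_c < z_h. Contradiction.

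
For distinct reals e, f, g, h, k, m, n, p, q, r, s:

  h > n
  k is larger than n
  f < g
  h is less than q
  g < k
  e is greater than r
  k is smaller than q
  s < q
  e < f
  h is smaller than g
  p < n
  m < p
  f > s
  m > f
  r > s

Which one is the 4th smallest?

Chaining the given pairs: s < r < e < f < m < p < n < h < g < k < q.
The 4th smallest is f.

f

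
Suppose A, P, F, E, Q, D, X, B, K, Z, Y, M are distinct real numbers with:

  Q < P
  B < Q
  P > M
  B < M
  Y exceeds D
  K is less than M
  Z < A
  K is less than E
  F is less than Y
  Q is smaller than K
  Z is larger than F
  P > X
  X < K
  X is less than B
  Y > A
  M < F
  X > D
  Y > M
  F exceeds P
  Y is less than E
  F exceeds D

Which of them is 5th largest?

F

Piecing the relations together gives one ordering: D < X < B < Q < K < M < P < F < Z < A < Y < E.
The 5th largest is F.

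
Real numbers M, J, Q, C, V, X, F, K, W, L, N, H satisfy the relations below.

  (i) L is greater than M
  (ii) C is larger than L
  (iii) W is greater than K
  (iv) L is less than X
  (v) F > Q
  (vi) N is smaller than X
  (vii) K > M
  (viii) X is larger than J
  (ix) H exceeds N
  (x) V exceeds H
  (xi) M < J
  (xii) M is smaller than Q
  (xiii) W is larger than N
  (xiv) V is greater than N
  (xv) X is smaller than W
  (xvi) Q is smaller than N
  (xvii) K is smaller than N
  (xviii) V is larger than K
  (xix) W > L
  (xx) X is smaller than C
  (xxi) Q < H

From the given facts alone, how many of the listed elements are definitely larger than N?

The elements the relations force above N are H, V, X, C, W — no chain reaches any other.
That is 5.

5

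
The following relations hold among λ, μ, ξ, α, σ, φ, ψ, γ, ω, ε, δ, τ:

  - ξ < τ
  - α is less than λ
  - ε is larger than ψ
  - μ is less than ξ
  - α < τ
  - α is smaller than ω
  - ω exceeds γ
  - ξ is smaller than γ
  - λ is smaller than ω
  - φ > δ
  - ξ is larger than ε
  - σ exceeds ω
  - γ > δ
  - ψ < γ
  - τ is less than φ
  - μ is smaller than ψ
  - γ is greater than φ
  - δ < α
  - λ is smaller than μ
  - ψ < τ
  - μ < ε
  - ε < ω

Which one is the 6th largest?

Piecing the relations together gives one ordering: δ < α < λ < μ < ψ < ε < ξ < τ < φ < γ < ω < σ.
The 6th largest is ξ.

ξ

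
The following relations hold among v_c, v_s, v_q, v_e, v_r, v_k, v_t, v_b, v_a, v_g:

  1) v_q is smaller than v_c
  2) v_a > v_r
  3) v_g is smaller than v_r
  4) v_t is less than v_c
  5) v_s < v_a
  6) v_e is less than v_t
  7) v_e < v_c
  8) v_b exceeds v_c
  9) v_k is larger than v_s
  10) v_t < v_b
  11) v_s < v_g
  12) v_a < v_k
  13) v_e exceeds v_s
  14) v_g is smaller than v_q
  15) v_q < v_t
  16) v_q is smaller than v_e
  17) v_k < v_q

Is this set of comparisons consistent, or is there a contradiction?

Every relation is compatible with v_s < v_g < v_r < v_a < v_k < v_q < v_e < v_t < v_c < v_b; the set is consistent.

consistent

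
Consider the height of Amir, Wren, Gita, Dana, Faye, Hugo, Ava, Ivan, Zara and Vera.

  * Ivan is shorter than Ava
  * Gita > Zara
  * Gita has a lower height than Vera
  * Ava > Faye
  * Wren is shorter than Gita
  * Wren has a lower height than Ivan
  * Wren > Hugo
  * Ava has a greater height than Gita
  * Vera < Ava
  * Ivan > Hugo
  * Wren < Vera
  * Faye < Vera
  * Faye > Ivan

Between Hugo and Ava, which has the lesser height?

Hugo

Following the relations from Hugo: Hugo < Wren < Ivan < Faye < Vera < Ava.
So Hugo < Ava; Hugo is the shorter of the two.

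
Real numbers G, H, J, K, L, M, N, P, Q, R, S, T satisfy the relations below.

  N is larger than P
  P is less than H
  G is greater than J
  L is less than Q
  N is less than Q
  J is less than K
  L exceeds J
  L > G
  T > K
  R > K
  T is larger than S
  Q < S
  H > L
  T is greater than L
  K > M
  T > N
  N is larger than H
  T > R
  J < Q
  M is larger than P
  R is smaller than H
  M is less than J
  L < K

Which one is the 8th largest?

L

Piecing the relations together gives one ordering: P < M < J < G < L < K < R < H < N < Q < S < T.
Counting 8 from the largest end gives L.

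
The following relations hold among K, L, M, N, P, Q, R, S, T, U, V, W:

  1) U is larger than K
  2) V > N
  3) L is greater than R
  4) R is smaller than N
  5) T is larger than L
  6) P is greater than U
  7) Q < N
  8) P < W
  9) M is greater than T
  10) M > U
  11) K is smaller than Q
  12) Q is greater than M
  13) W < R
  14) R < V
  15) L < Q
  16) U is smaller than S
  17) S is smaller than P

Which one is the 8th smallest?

Chaining the given pairs: K < U < S < P < W < R < L < T < M < Q < N < V.
The 8th smallest is T.

T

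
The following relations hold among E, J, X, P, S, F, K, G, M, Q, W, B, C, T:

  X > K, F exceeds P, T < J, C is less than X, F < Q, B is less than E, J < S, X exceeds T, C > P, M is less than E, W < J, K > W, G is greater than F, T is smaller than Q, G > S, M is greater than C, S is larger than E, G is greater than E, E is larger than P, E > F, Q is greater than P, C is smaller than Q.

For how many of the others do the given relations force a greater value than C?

6

From C the given relations immediately reach M, X, Q.
From those, E — 4 in total.
From those, S, G — 6 in total.
No other element is forced above C by the given relations, so the count is 6.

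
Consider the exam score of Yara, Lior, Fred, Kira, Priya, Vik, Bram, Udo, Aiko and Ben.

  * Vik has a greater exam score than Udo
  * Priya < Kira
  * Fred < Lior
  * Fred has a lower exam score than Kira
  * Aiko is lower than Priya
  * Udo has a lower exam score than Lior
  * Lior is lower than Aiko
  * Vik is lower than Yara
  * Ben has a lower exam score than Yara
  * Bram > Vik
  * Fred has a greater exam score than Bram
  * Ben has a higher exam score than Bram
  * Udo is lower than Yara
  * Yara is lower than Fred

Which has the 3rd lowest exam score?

The consecutive relations fix a unique order: Udo < Vik < Bram < Ben < Yara < Fred < Lior < Aiko < Priya < Kira.
The 3rd smallest is Bram.

Bram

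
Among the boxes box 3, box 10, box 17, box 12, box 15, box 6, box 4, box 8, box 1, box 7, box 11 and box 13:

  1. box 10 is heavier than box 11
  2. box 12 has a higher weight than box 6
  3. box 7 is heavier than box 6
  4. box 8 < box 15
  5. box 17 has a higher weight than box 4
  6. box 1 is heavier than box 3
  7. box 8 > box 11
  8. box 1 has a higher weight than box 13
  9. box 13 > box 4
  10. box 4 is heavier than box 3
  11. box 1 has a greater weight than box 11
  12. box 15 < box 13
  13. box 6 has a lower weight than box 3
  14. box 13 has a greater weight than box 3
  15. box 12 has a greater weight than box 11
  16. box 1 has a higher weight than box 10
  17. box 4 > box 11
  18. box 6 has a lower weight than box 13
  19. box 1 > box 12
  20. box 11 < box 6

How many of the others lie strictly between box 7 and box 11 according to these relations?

The relations place box 11 below box 7. An element lies strictly between them when it is forced above box 11 and also forced below box 7.
Above box 11: {box 6, box 8, box 3, box 15, box 12, box 10, box 4, box 17, box 13, box 1}. Below box 7: {box 6}.
Intersection: {box 6} — 1.

1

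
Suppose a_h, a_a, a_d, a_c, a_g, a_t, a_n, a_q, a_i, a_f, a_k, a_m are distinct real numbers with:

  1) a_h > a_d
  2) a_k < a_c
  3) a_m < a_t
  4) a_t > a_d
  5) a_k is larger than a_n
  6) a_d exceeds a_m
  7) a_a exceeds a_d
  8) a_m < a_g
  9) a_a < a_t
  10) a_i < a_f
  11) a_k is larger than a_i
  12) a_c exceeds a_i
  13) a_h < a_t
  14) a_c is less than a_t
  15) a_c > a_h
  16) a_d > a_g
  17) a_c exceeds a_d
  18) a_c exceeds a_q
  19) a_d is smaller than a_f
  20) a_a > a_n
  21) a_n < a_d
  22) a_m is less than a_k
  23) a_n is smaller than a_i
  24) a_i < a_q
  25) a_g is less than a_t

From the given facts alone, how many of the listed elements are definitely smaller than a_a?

4

From a_a the given relations immediately reach a_n, a_d.
From those, a_m, a_g — 4 in total.
Nothing else is reachable below a_a; 4 in all.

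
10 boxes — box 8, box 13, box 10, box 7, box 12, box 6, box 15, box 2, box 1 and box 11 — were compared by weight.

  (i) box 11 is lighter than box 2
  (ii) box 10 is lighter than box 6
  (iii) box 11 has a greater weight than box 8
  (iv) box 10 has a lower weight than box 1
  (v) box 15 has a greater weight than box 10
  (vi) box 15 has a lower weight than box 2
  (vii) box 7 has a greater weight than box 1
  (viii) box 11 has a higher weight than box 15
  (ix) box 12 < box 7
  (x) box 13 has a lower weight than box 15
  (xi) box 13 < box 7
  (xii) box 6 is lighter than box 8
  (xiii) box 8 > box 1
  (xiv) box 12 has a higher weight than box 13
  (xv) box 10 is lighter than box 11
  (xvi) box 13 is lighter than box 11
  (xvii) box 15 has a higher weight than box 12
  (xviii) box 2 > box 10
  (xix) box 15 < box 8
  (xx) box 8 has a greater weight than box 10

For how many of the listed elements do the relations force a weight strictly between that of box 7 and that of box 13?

Chaining upward from box 13 reaches: box 12, box 15, box 8, box 11, box 2.
Chaining downward from box 7 reaches: box 10, box 12, box 1.
Strictly between box 13 and box 7 are those in both lists: box 12 — 1 element.

1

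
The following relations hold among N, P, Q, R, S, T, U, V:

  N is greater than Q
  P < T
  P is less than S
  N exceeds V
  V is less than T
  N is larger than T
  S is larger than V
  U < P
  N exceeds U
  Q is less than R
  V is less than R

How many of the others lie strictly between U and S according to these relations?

1

The relations place U below S. An element lies strictly between them when it is forced above U and also forced below S.
Above U: {P, T, N}. Below S: {V, P}.
Intersection: {P} — 1.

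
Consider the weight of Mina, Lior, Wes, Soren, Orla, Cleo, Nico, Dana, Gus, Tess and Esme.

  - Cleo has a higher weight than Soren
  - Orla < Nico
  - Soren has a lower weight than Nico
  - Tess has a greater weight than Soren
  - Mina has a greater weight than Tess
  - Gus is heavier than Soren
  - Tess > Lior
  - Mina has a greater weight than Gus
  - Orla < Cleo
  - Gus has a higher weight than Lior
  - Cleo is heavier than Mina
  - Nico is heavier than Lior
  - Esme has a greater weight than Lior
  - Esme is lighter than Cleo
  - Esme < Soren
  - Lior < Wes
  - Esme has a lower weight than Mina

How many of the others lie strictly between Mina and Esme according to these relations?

Chaining upward from Esme reaches: Soren, Tess, Nico, Gus, Cleo.
Chaining downward from Mina reaches: Lior, Soren, Tess, Gus.
Strictly between Esme and Mina are those in both lists: Soren, Tess, Gus — 3 elements.

3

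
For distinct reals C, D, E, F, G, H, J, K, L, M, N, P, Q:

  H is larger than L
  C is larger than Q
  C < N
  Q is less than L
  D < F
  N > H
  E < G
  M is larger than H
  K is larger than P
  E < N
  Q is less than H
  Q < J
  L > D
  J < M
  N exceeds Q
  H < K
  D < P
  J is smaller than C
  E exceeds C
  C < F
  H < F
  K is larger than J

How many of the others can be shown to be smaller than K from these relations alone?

6

The elements the relations force below K are D, Q, J, P, L, H — no chain reaches any other.
That is 6.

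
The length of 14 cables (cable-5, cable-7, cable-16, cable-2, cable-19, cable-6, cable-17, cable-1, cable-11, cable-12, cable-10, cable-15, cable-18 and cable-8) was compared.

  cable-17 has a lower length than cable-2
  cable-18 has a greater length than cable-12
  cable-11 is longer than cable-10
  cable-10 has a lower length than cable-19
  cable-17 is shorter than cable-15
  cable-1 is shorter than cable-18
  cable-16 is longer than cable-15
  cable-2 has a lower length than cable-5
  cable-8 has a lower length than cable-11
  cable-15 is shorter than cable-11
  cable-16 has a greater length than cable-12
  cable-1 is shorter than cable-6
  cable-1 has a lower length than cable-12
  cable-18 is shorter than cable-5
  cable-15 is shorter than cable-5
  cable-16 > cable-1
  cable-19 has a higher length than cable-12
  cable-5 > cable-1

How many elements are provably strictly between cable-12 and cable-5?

The relations place cable-12 below cable-5. An element lies strictly between them when it is forced above cable-12 and also forced below cable-5.
Above cable-12: {cable-16, cable-19, cable-18}. Below cable-5: {cable-1, cable-17, cable-15, cable-2, cable-18}.
Intersection: {cable-18} — 1.

1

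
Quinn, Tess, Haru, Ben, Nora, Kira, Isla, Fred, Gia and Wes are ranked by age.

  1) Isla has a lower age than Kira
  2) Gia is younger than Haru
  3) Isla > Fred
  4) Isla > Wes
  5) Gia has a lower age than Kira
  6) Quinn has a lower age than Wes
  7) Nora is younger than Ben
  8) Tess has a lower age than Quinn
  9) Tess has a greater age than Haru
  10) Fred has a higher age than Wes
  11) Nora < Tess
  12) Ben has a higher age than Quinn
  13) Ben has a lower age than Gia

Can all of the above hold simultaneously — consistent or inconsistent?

inconsistent

Chaining the given relations yields Ben < Gia < Haru < Tess < Quinn, so Ben < Quinn. But one relation states Quinn < Ben. These cannot both hold.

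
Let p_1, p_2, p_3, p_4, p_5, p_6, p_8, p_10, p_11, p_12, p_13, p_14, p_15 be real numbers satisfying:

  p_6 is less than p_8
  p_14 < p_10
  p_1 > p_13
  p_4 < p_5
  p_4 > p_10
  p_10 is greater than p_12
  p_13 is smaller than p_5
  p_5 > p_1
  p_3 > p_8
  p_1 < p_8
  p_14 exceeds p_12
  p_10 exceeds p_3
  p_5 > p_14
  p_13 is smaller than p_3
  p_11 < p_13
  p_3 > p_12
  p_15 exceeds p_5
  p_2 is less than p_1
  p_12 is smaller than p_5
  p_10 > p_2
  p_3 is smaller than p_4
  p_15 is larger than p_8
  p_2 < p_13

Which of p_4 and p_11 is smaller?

The relevant relations are p_11 < p_13; p_13 < p_1; p_1 < p_8; p_8 < p_3; p_3 < p_10; p_10 < p_4.
Chaining these gives p_11 < p_13 < p_1 < p_8 < p_3 < p_10 < p_4.
So p_11 < p_4; p_11 is the smaller of the two.

p_11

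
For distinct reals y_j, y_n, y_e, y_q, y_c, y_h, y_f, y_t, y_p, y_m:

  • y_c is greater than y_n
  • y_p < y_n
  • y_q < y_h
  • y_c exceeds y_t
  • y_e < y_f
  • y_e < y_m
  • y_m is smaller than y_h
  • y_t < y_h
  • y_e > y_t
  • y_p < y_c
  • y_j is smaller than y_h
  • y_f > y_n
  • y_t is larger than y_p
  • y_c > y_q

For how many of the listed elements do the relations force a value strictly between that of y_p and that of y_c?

2

The relations place y_p below y_c. An element lies strictly between them when it is forced above y_p and also forced below y_c.
Above y_p: {y_n, y_t, y_e, y_f, y_m, y_h}. Below y_c: {y_q, y_n, y_t}.
Intersection: {y_n, y_t} — 2.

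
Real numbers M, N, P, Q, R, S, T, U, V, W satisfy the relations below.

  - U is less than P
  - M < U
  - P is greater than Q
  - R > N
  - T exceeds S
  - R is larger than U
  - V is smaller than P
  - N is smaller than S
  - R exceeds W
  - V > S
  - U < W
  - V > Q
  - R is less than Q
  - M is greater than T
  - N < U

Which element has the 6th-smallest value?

W

The consecutive relations fix a unique order: N < S < T < M < U < W < R < Q < V < P.
The 6th smallest is W.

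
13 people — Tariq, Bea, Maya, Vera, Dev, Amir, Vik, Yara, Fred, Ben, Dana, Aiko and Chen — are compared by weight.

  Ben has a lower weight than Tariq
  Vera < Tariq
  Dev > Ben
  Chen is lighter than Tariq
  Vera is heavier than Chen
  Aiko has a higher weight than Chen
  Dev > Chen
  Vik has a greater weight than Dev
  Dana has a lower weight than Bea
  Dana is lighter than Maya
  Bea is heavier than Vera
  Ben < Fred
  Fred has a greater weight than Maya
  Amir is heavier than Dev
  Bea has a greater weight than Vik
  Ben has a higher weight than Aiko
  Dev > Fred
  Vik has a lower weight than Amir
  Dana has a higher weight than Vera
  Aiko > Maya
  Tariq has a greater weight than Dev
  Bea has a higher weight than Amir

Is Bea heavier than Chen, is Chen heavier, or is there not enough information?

Bea

The relevant relations are Chen < Vera; Vera < Dana; Dana < Maya; Maya < Aiko; Aiko < Ben; Ben < Fred; Fred < Dev; Dev < Vik; Vik < Amir; Amir < Bea.
Chaining these gives Chen < Vera < Dana < Maya < Aiko < Ben < Fred < Dev < Vik < Amir < Bea.
So Bea is heavier.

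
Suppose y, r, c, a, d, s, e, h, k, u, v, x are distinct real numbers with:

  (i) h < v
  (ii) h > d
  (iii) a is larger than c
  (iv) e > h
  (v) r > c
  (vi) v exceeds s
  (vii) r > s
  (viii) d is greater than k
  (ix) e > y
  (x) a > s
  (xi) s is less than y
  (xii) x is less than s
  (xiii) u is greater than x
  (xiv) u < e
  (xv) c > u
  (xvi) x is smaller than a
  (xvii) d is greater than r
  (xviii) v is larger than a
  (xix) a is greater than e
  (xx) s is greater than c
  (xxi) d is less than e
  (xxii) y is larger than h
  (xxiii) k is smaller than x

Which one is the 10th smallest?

e

The consecutive relations fix a unique order: k < x < u < c < s < r < d < h < y < e < a < v.
Counting 10 from the smallest end gives e.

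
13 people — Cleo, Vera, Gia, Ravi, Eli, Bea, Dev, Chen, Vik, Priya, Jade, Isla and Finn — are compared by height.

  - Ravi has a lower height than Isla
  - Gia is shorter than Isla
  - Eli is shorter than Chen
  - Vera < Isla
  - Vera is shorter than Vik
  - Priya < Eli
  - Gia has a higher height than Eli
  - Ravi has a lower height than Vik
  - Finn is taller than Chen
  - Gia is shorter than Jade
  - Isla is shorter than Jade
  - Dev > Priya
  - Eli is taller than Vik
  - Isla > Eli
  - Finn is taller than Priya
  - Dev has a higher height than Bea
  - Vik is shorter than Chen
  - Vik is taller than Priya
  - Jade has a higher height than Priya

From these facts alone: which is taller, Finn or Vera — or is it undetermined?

Finn

Vera < Vik and Vik < Eli give Vera < Eli.
With Eli < Chen: Vera < Vik < Eli < Chen.
Then Chen < Finn extends the chain to Finn.
So Finn is taller.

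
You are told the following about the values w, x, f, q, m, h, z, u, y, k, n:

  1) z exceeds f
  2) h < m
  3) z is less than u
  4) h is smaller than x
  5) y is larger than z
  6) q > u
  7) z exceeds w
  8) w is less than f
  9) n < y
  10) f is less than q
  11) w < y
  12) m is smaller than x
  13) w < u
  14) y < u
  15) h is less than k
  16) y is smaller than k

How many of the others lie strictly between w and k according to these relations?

Chaining upward from w reaches: f, z, y, u, q.
Chaining downward from k reaches: h, f, n, z, y.
Strictly between w and k are those in both lists: f, z, y — 3 elements.

3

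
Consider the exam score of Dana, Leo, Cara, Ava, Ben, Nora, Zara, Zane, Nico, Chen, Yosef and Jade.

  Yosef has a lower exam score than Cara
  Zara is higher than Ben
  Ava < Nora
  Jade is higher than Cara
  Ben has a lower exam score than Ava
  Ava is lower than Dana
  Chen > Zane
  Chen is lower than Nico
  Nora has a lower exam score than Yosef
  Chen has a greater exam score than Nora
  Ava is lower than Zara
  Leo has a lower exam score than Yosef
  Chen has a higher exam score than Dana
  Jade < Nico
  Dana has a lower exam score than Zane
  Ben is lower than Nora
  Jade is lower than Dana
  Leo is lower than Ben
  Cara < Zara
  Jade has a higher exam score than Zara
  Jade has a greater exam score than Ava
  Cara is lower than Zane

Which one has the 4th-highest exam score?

The consecutive relations fix a unique order: Leo < Ben < Ava < Nora < Yosef < Cara < Zara < Jade < Dana < Zane < Chen < Nico.
Counting 4 from the largest end gives Dana.

Dana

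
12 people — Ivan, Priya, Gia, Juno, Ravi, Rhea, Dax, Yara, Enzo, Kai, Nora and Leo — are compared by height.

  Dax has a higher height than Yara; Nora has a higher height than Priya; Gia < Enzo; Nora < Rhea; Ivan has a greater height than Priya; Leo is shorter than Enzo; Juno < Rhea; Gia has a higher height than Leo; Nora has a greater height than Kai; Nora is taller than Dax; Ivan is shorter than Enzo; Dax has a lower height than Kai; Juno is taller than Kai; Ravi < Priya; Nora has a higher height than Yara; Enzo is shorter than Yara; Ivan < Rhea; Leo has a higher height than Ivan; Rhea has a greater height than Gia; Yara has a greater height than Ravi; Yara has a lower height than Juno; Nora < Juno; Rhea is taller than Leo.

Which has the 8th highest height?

Gia

Chaining the given pairs: Ravi < Priya < Ivan < Leo < Gia < Enzo < Yara < Dax < Kai < Nora < Juno < Rhea.
The 8th largest is Gia.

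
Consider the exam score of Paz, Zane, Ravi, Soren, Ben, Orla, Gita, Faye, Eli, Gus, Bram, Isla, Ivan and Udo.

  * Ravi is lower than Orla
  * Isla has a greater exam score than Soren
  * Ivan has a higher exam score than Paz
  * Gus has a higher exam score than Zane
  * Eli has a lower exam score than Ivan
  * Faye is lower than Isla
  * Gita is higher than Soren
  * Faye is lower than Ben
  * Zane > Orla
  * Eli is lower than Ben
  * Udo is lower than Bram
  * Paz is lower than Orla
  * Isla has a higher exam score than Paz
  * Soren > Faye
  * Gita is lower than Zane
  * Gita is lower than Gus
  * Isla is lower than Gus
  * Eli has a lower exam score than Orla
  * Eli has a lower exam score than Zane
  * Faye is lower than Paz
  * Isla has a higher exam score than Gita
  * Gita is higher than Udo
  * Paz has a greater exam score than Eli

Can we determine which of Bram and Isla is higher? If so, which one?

undetermined

Following every chain through Isla: above Isla we get Gus; below Isla we get Faye, Eli, Udo, Soren, Paz, Gita.
Bram is not reached, and no chain runs the other way from Bram to Isla.
So the given relations leave the order of Isla and Bram undetermined.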